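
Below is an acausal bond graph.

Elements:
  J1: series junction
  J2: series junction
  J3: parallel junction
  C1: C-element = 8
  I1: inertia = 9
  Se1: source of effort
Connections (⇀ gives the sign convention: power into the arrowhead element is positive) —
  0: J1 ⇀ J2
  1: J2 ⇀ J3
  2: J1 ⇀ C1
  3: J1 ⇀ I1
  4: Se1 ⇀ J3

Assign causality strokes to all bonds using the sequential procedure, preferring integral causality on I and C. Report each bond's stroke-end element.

b0 →J1
b1 →J2
b2 →J1
b3 →I1
b4 →J3

#4 |J3  (Se1: effort source, stroke at far end)
#1 |J2  (J3: bond 4 brought effort, rest push out)
#0 |J1  (J2 needs exactly one f-in)
#2 |J1  (C1: C, integral causality)
#3 |I1  (only one flow-in slot at J1)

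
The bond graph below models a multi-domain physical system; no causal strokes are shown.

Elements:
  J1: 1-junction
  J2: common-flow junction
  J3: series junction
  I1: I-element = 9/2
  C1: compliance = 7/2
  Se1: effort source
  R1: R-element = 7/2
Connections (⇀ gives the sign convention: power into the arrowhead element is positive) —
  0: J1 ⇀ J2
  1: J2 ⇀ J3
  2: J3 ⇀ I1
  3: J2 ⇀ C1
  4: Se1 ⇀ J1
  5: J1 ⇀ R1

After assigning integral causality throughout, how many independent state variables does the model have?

2  (C1, I1 all integral)

bond 4 stroke at J1  (Se1 (Se) sets effort on bond)
bond 2 stroke at I1  (I1 outputs flow p/I1)
bond 1 stroke at J3  (1-jn J3 has f-setter on 2)
bond 0 stroke at J2  (J2 flow already set via bond 1)
bond 3 stroke at J2  (J2 flow already set via bond 1)
bond 5 stroke at J1  (J1: bond 0 brought flow, rest push out)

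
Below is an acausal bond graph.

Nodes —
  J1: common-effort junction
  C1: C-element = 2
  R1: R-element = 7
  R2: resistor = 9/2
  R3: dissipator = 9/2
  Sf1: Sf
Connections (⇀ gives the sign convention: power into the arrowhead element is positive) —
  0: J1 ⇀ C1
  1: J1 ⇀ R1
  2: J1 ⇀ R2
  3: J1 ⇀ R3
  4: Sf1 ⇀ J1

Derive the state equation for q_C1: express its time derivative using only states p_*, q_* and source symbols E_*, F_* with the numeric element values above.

dq_C1/dt = F_Sf1 - 37*q_C1/126

#4 →Sf1  (Sf1 (Sf) sets flow on bond)
#0 →J1  (C1: C, integral causality)
#1 →R1  (J1 effort already set via bond 0)
#2 →R2  (J1 effort already set via bond 0)
#3 →R3  (common-e at J1 fixed by 0)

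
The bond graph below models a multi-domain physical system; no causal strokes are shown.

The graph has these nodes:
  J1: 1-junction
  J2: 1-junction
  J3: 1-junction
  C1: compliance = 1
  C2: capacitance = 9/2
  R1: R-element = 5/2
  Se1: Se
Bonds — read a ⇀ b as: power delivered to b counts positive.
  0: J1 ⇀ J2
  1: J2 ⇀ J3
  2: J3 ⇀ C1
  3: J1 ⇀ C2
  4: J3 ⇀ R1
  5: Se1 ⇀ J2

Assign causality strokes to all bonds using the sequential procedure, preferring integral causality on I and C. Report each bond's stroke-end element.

b5 stroke at J2  (Se1 (Se) sets effort on bond)
b2 stroke at J3  (C1: C, integral causality)
b3 stroke at J1  (C2 outputs effort q/C2)
b0 stroke at J2  (J1 needs exactly one f-in)
b1 stroke at J3  (closing 1-jn rule on J2)
b4 stroke at R1  (only one flow-in slot at J3)

b0 →J2
b1 →J3
b2 →J3
b3 →J1
b4 →R1
b5 →J2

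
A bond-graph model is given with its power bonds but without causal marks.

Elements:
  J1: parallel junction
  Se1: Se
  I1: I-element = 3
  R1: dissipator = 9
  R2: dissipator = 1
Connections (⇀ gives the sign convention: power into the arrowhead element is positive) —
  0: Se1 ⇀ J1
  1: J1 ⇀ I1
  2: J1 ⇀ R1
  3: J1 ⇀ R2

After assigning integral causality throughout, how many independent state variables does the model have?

bond 0 →J1  (source Se1 imposes e)
bond 1 →I1  (common-e at J1 fixed by 0)
bond 2 →R1  (common-e at J1 fixed by 0)
bond 3 →R2  (common-e at J1 fixed by 0)

1  (I1 all integral)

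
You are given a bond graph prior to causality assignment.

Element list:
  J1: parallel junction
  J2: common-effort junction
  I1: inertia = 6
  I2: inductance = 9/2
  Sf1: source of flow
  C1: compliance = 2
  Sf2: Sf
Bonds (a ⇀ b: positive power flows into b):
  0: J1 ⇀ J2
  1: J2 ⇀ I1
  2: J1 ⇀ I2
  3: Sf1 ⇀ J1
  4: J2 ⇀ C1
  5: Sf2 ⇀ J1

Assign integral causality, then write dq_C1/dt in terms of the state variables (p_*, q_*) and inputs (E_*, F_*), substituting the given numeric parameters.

dq_C1/dt = F_Sf1 + F_Sf2 - p_I1/6 - 2*p_I2/9

#3 stroke at Sf1  (Sf1 (Sf) sets flow on bond)
#5 stroke at Sf2  (source Sf2 imposes f)
#1 stroke at I1  (I1 outputs flow p/I1)
#2 stroke at I2  (prefer integral on I2)
#0 stroke at J1  (J1: last free bond brings effort in)
#4 stroke at J2  (only one effort-in slot at J2)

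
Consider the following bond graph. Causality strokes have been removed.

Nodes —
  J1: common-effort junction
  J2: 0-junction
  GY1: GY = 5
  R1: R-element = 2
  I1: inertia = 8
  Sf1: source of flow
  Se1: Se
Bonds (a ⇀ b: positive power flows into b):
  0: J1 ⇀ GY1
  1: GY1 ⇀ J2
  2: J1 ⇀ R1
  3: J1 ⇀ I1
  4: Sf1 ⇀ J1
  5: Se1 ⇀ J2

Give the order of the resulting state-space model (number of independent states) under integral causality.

bond 4 stroke→Sf1  (Sf1: flow source, stroke at near end)
bond 5 stroke→J2  (source Se1 imposes e)
bond 1 stroke→GY1  (J2: bond 5 brought effort, rest push out)
bond 0 stroke→GY1  (GY1 both-in/both-out from 1)
bond 3 stroke→I1  (I1 outputs flow p/I1)
bond 2 stroke→J1  (closing 0-jn rule on J1)

1  (I1 all integral)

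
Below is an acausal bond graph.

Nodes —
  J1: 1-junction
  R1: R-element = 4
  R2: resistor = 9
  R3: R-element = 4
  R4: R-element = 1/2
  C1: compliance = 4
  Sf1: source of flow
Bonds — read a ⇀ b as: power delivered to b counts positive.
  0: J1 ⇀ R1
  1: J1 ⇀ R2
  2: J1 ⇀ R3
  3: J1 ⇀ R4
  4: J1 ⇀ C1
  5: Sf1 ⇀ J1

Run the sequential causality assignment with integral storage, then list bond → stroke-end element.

b0 |J1
b1 |J1
b2 |J1
b3 |J1
b4 |J1
b5 |Sf1

#5 stroke at Sf1  (Sf1: flow source, stroke at near end)
#0 stroke at J1  (J1 flow already set via bond 5)
#1 stroke at J1  (common-f at J1 fixed by 5)
#2 stroke at J1  (1-jn J1 has f-setter on 5)
#3 stroke at J1  (J1 flow already set via bond 5)
#4 stroke at J1  (J1 flow already set via bond 5)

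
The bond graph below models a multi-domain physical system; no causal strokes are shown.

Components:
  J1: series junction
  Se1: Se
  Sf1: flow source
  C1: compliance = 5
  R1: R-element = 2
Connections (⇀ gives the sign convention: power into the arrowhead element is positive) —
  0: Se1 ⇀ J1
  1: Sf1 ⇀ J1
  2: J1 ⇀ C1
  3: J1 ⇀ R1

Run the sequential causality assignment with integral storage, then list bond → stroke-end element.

β0 →J1  (Se1 (Se) sets effort on bond)
β1 →Sf1  (source Sf1 imposes f)
β2 →J1  (J1 flow already set via bond 1)
β3 →J1  (1-jn J1 has f-setter on 1)

#0 →J1
#1 →Sf1
#2 →J1
#3 →J1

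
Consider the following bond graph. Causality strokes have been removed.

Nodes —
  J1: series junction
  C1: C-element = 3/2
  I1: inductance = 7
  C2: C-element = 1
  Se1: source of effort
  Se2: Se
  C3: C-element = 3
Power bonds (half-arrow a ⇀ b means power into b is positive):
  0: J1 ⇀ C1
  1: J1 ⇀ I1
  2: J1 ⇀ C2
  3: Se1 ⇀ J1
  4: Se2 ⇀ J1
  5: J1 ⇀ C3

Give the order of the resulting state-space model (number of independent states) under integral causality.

4  (C1, C2, C3, I1 all integral)

b3 stroke at J1  (Se1 fixes effort; stroke away)
b4 stroke at J1  (Se2 fixes effort; stroke away)
b0 stroke at J1  (prefer integral on C1)
b1 stroke at I1  (I1 integral (f out))
b2 stroke at J1  (J1 flow already set via bond 1)
b5 stroke at J1  (J1 flow already set via bond 1)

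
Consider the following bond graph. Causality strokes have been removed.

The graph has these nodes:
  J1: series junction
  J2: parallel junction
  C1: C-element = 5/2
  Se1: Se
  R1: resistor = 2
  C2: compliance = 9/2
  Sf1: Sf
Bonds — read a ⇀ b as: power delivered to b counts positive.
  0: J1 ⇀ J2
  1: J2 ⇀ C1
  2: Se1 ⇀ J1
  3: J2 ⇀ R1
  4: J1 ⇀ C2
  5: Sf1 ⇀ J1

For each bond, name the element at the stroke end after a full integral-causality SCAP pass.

#0 |J1
#1 |J2
#2 |J1
#3 |R1
#4 |J1
#5 |Sf1

b2 →J1  (source Se1 imposes e)
b5 →Sf1  (Sf1 (Sf) sets flow on bond)
b0 →J1  (1-jn J1 has f-setter on 5)
b4 →J1  (1-jn J1 has f-setter on 5)
b1 →J2  (C1 outputs effort q/C1)
b3 →R1  (J2 effort already set via bond 1)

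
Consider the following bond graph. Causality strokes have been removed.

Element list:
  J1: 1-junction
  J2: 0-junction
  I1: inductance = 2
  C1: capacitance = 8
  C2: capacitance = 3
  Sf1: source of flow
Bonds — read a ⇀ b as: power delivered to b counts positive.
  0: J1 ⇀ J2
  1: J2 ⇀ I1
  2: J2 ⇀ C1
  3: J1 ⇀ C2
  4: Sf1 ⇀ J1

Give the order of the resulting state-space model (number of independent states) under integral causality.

3  (C1, C2, I1 all integral)

β4 |Sf1  (Sf1: flow source, stroke at near end)
β0 |J1  (J1 flow already set via bond 4)
β3 |J1  (common-f at J1 fixed by 4)
β1 |I1  (I1 integral (f out))
β2 |J2  (J2: last free bond brings effort in)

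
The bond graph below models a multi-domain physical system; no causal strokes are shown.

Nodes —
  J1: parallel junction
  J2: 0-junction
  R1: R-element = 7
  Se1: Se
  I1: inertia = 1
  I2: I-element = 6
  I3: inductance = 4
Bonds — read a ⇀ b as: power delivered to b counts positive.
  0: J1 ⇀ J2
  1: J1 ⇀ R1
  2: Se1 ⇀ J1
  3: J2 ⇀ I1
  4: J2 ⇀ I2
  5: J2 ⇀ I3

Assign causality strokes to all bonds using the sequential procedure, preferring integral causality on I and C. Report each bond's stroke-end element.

b0 |J2
b1 |R1
b2 |J1
b3 |I1
b4 |I2
b5 |I3

bond 2 →J1  (Se1 fixes effort; stroke away)
bond 0 →J2  (common-e at J1 fixed by 2)
bond 1 →R1  (J1: bond 2 brought effort, rest push out)
bond 3 →I1  (J2 effort already set via bond 0)
bond 4 →I2  (J2: bond 0 brought effort, rest push out)
bond 5 →I3  (J2 effort already set via bond 0)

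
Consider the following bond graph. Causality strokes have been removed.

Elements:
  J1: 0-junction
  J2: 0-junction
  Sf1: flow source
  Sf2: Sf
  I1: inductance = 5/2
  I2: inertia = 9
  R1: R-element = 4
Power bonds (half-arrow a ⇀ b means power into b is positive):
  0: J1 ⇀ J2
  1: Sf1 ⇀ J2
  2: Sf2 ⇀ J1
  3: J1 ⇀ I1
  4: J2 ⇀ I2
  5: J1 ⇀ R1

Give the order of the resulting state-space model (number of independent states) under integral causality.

β1 stroke at Sf1  (Sf1: flow source, stroke at near end)
β2 stroke at Sf2  (Sf2: flow source, stroke at near end)
β3 stroke at I1  (I1 integral (f out))
β4 stroke at I2  (prefer integral on I2)
β0 stroke at J2  (J2: last free bond brings effort in)
β5 stroke at J1  (J1 needs exactly one e-in)

2  (I1, I2 all integral)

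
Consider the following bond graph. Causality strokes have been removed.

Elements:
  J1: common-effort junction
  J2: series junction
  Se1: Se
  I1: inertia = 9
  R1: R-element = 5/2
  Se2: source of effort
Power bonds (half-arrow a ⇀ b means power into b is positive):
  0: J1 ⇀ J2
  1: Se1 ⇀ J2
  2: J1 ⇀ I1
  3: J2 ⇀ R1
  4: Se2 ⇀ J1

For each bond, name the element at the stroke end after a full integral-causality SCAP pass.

#1 stroke→J2  (Se1 fixes effort; stroke away)
#4 stroke→J1  (Se2 fixes effort; stroke away)
#0 stroke→J2  (common-e at J1 fixed by 4)
#2 stroke→I1  (common-e at J1 fixed by 4)
#3 stroke→R1  (closing 1-jn rule on J2)

b0 →J2
b1 →J2
b2 →I1
b3 →R1
b4 →J1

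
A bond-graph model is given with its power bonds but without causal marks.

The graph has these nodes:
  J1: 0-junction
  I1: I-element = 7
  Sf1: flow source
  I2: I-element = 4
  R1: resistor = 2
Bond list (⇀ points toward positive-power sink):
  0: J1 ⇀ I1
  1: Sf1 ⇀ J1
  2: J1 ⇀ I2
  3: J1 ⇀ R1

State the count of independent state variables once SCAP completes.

bond 1 stroke→Sf1  (source Sf1 imposes f)
bond 0 stroke→I1  (prefer integral on I1)
bond 2 stroke→I2  (prefer integral on I2)
bond 3 stroke→J1  (J1 needs exactly one e-in)

2  (I1, I2 all integral)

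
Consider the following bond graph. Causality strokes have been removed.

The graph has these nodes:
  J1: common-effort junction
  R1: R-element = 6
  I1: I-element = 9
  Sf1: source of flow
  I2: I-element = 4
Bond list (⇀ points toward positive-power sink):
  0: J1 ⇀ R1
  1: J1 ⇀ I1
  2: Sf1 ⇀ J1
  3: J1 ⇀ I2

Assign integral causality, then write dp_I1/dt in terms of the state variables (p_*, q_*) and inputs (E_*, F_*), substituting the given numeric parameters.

dp_I1/dt = 6*F_Sf1 - 2*p_I1/3 - 3*p_I2/2

bond 2 →Sf1  (source Sf1 imposes f)
bond 1 →I1  (I1 outputs flow p/I1)
bond 3 →I2  (I2 outputs flow p/I2)
bond 0 →J1  (J1: last free bond brings effort in)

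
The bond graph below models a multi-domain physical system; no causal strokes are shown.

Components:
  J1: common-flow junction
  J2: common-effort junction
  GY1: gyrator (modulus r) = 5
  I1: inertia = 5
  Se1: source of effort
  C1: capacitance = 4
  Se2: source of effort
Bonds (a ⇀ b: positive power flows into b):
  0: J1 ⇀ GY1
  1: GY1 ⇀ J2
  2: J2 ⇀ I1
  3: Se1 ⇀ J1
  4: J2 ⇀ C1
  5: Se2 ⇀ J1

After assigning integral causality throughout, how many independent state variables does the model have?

bond 3 →J1  (Se1 (Se) sets effort on bond)
bond 5 →J1  (Se2 (Se) sets effort on bond)
bond 0 →GY1  (closing 1-jn rule on J1)
bond 1 →GY1  (GY1: gyrator matches bond 0)
bond 2 →I1  (I1 outputs flow p/I1)
bond 4 →J2  (only one effort-in slot at J2)

2  (C1, I1 all integral)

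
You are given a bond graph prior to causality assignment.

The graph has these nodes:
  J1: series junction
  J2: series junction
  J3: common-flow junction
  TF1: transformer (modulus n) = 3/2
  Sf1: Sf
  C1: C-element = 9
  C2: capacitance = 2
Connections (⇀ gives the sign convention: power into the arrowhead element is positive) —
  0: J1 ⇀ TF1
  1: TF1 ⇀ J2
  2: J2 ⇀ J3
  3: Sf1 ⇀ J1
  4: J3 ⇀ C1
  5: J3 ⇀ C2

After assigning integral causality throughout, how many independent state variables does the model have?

bond 3 |Sf1  (Sf1 fixes flow; stroke at Sf1)
bond 0 |J1  (1-jn J1 has f-setter on 3)
bond 1 |TF1  (TF TF1: opposite of bond 0)
bond 2 |J2  (J2 flow already set via bond 1)
bond 4 |J3  (common-f at J3 fixed by 2)
bond 5 |J3  (common-f at J3 fixed by 2)

2  (C1, C2 all integral)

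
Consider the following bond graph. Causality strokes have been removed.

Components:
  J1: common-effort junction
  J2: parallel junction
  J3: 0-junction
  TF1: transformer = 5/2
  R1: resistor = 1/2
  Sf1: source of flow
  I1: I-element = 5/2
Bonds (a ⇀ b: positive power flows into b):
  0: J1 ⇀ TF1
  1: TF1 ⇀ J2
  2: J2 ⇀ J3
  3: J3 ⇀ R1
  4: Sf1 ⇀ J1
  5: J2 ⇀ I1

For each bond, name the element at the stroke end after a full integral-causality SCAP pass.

b0 |J1
b1 |TF1
b2 |J2
b3 |J3
b4 |Sf1
b5 |I1

bond 4 stroke→Sf1  (source Sf1 imposes f)
bond 0 stroke→J1  (only one effort-in slot at J1)
bond 1 stroke→TF1  (through TF1, causality passes straight; one stroke at TF1)
bond 5 stroke→I1  (I1 integral (f out))
bond 2 stroke→J2  (only one effort-in slot at J2)
bond 3 stroke→J3  (J3: last free bond brings effort in)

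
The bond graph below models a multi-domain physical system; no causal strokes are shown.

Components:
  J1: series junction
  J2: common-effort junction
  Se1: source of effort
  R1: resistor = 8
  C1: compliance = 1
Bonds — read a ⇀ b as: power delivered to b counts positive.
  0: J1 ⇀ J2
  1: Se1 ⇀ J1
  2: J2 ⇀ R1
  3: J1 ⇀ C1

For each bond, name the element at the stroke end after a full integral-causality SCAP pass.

β1 stroke→J1  (Se1 (Se) sets effort on bond)
β3 stroke→J1  (prefer integral on C1)
β0 stroke→J2  (J1 needs exactly one f-in)
β2 stroke→R1  (0-jn J2 has e-setter on 0)

#0 →J2
#1 →J1
#2 →R1
#3 →J1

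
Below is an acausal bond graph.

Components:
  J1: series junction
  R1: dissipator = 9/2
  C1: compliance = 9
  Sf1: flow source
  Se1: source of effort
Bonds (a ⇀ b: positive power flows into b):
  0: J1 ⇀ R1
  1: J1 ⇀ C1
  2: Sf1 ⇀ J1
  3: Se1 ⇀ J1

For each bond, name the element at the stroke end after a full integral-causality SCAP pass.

#2 |Sf1  (source Sf1 imposes f)
#3 |J1  (Se1 (Se) sets effort on bond)
#0 |J1  (J1: bond 2 brought flow, rest push out)
#1 |J1  (J1: bond 2 brought flow, rest push out)

#0 |J1
#1 |J1
#2 |Sf1
#3 |J1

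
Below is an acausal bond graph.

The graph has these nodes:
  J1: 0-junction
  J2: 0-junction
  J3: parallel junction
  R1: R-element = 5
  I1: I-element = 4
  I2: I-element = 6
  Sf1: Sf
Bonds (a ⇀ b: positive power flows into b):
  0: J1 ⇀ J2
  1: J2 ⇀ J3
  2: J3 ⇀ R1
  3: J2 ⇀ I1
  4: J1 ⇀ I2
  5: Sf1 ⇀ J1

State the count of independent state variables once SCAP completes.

2  (I1, I2 all integral)

bond 5 |Sf1  (Sf1 (Sf) sets flow on bond)
bond 3 |I1  (I1 outputs flow p/I1)
bond 4 |I2  (I2: I, integral causality)
bond 0 |J1  (only one effort-in slot at J1)
bond 1 |J2  (J2 needs exactly one e-in)
bond 2 |J3  (J3: last free bond brings effort in)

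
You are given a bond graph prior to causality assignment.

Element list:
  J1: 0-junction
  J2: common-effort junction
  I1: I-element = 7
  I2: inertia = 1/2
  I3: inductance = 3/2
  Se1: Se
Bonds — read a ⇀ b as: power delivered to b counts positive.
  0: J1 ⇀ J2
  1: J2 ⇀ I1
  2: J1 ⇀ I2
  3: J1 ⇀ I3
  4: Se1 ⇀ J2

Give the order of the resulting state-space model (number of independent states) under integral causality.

b4 stroke→J2  (source Se1 imposes e)
b0 stroke→J1  (J2 effort already set via bond 4)
b1 stroke→I1  (common-e at J2 fixed by 4)
b2 stroke→I2  (common-e at J1 fixed by 0)
b3 stroke→I3  (J1 effort already set via bond 0)

3  (I1, I2, I3 all integral)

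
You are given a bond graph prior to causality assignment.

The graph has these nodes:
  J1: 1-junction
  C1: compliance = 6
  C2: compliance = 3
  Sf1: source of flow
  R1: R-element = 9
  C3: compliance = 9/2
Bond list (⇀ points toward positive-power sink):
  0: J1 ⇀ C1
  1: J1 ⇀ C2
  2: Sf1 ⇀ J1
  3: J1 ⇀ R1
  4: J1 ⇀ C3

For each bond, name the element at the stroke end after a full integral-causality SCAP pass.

#2 stroke at Sf1  (Sf1 fixes flow; stroke at Sf1)
#0 stroke at J1  (common-f at J1 fixed by 2)
#1 stroke at J1  (J1 flow already set via bond 2)
#3 stroke at J1  (1-jn J1 has f-setter on 2)
#4 stroke at J1  (1-jn J1 has f-setter on 2)

b0 |J1
b1 |J1
b2 |Sf1
b3 |J1
b4 |J1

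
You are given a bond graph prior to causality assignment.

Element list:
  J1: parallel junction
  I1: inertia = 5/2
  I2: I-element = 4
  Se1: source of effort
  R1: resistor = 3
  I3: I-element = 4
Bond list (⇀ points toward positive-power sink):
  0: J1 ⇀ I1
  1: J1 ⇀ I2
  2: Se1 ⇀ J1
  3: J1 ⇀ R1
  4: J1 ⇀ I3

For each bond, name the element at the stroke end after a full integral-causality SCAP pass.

#2 stroke→J1  (Se1: effort source, stroke at far end)
#0 stroke→I1  (J1: bond 2 brought effort, rest push out)
#1 stroke→I2  (J1: bond 2 brought effort, rest push out)
#3 stroke→R1  (J1: bond 2 brought effort, rest push out)
#4 stroke→I3  (0-jn J1 has e-setter on 2)

#0 |I1
#1 |I2
#2 |J1
#3 |R1
#4 |I3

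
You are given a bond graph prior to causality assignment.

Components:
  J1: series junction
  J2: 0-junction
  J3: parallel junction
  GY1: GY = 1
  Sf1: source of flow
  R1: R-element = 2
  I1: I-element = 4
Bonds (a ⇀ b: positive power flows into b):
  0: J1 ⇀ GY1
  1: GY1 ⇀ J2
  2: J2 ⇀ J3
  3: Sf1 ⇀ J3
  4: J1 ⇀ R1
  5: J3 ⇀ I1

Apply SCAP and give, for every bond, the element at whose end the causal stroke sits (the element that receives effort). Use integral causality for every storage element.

bond 3 stroke at Sf1  (source Sf1 imposes f)
bond 5 stroke at I1  (prefer integral on I1)
bond 2 stroke at J3  (J3 needs exactly one e-in)
bond 1 stroke at J2  (J2: last free bond brings effort in)
bond 0 stroke at J1  (GY1 both-in/both-out from 1)
bond 4 stroke at R1  (J1 needs exactly one f-in)

#0 |J1
#1 |J2
#2 |J3
#3 |Sf1
#4 |R1
#5 |I1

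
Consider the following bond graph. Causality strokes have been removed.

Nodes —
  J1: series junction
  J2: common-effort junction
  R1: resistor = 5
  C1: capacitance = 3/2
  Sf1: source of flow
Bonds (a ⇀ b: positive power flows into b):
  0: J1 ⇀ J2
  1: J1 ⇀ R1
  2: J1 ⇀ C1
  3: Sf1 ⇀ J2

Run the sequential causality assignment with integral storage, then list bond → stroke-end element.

β0 |J2
β1 |J1
β2 |J1
β3 |Sf1

#3 |Sf1  (Sf1 (Sf) sets flow on bond)
#0 |J2  (only one effort-in slot at J2)
#1 |J1  (J1: bond 0 brought flow, rest push out)
#2 |J1  (J1 flow already set via bond 0)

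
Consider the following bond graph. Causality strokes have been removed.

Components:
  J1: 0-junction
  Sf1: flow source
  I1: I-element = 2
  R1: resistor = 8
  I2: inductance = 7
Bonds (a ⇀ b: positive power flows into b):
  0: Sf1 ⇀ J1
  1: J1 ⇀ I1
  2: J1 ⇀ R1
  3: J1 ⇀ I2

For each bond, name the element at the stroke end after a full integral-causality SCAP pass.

b0 →Sf1  (Sf1 fixes flow; stroke at Sf1)
b1 →I1  (I1: I, integral causality)
b3 →I2  (I2 integral (f out))
b2 →J1  (only one effort-in slot at J1)

β0 |Sf1
β1 |I1
β2 |J1
β3 |I2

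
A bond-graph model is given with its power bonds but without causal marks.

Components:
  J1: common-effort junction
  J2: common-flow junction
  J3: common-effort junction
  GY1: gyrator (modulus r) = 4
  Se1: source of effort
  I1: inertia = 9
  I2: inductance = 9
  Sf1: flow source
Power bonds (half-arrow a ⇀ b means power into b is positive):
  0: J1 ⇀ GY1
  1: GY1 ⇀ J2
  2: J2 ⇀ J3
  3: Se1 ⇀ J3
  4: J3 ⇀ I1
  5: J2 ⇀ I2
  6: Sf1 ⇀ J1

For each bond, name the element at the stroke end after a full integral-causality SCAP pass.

β0 |J1
β1 |J2
β2 |J2
β3 |J3
β4 |I1
β5 |I2
β6 |Sf1

β3 |J3  (source Se1 imposes e)
β6 |Sf1  (Sf1 fixes flow; stroke at Sf1)
β0 |J1  (J1: last free bond brings effort in)
β2 |J2  (0-jn J3 has e-setter on 3)
β4 |I1  (common-e at J3 fixed by 3)
β1 |J2  (GY GY1: same side as bond 0)
β5 |I2  (only one flow-in slot at J2)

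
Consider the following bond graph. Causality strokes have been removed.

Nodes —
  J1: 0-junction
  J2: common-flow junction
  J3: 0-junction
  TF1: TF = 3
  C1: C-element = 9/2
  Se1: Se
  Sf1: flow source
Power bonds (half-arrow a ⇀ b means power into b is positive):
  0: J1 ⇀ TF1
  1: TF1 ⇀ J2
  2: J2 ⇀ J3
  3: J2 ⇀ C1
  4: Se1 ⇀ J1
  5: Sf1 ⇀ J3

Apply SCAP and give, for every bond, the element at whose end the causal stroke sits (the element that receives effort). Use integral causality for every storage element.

b0 |TF1
b1 |J2
b2 |J3
b3 |J2
b4 |J1
b5 |Sf1

b4 stroke→J1  (Se1 fixes effort; stroke away)
b5 stroke→Sf1  (source Sf1 imposes f)
b0 stroke→TF1  (J1: bond 4 brought effort, rest push out)
b2 stroke→J3  (J3: last free bond brings effort in)
b1 stroke→J2  (TF1: transformer flips bond 0)
b3 stroke→J2  (J2: bond 2 brought flow, rest push out)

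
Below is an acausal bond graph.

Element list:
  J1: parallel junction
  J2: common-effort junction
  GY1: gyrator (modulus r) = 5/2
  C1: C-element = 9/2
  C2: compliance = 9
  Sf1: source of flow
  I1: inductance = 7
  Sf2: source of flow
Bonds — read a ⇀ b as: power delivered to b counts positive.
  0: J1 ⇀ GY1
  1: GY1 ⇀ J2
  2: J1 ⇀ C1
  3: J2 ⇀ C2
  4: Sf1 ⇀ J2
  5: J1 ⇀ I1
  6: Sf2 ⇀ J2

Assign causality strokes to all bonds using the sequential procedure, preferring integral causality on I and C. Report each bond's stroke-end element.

#0 →GY1
#1 →GY1
#2 →J1
#3 →J2
#4 →Sf1
#5 →I1
#6 →Sf2

b4 →Sf1  (Sf1 (Sf) sets flow on bond)
b6 →Sf2  (Sf2 fixes flow; stroke at Sf2)
b2 →J1  (C1 integral (e out))
b0 →GY1  (common-e at J1 fixed by 2)
b5 →I1  (J1 effort already set via bond 2)
b1 →GY1  (through GY1, causality inverts; strokes same side of GY1)
b3 →J2  (only one effort-in slot at J2)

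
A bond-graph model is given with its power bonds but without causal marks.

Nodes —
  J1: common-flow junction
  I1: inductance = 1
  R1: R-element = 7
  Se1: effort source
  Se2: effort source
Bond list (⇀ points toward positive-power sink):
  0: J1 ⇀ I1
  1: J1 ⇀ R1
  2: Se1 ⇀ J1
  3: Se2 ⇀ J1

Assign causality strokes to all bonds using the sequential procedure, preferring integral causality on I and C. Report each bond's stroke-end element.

β0 stroke→I1
β1 stroke→J1
β2 stroke→J1
β3 stroke→J1

bond 2 →J1  (source Se1 imposes e)
bond 3 →J1  (Se2 (Se) sets effort on bond)
bond 0 →I1  (prefer integral on I1)
bond 1 →J1  (J1 flow already set via bond 0)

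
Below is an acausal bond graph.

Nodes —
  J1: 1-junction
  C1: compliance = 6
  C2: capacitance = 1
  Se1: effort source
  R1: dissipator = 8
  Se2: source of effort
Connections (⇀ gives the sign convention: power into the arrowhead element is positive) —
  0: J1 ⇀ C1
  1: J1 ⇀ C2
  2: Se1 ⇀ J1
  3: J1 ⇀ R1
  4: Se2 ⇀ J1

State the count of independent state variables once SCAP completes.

#2 stroke at J1  (source Se1 imposes e)
#4 stroke at J1  (Se2 (Se) sets effort on bond)
#0 stroke at J1  (C1: C, integral causality)
#1 stroke at J1  (C2 integral (e out))
#3 stroke at R1  (J1: last free bond brings flow in)

2  (C1, C2 all integral)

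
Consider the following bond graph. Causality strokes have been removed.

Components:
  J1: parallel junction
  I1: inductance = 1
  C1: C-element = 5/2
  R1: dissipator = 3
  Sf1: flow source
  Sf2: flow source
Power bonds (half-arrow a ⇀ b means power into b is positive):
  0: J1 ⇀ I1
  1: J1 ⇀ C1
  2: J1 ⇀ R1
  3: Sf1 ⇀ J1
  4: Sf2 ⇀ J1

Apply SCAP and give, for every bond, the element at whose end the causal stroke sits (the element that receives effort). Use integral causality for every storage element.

bond 3 →Sf1  (Sf1 fixes flow; stroke at Sf1)
bond 4 →Sf2  (Sf2 fixes flow; stroke at Sf2)
bond 0 →I1  (I1 outputs flow p/I1)
bond 1 →J1  (C1 integral (e out))
bond 2 →R1  (common-e at J1 fixed by 1)

b0 stroke at I1
b1 stroke at J1
b2 stroke at R1
b3 stroke at Sf1
b4 stroke at Sf2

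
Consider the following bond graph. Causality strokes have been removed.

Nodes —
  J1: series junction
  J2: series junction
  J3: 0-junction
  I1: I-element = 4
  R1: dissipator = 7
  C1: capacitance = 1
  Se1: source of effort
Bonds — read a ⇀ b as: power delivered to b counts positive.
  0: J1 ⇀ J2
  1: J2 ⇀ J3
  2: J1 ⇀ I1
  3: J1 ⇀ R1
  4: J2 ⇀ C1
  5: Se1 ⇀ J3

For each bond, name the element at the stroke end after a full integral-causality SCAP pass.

b0 stroke→J1
b1 stroke→J2
b2 stroke→I1
b3 stroke→J1
b4 stroke→J2
b5 stroke→J3

bond 5 stroke at J3  (Se1 (Se) sets effort on bond)
bond 1 stroke at J2  (J3: bond 5 brought effort, rest push out)
bond 2 stroke at I1  (prefer integral on I1)
bond 0 stroke at J1  (J1 flow already set via bond 2)
bond 3 stroke at J1  (common-f at J1 fixed by 2)
bond 4 stroke at J2  (J2 flow already set via bond 0)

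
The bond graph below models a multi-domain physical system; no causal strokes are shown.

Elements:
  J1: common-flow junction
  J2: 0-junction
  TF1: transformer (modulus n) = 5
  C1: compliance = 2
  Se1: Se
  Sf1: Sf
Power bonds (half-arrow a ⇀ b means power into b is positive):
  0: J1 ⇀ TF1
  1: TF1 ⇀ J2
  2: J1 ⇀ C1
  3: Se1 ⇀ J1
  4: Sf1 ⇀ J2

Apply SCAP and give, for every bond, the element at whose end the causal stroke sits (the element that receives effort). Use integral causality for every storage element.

β3 |J1  (Se1: effort source, stroke at far end)
β4 |Sf1  (Sf1 fixes flow; stroke at Sf1)
β1 |J2  (closing 0-jn rule on J2)
β0 |TF1  (TF TF1: opposite of bond 1)
β2 |J1  (1-jn J1 has f-setter on 0)

β0 |TF1
β1 |J2
β2 |J1
β3 |J1
β4 |Sf1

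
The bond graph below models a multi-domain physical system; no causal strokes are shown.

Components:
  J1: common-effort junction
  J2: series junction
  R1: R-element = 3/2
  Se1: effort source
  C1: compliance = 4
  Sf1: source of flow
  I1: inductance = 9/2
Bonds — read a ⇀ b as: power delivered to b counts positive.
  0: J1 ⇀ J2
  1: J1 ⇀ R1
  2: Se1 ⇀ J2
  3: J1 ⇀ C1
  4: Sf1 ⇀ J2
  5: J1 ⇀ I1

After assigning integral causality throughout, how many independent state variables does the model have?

b2 →J2  (Se1 (Se) sets effort on bond)
b4 →Sf1  (source Sf1 imposes f)
b0 →J2  (J2: bond 4 brought flow, rest push out)
b3 →J1  (C1 integral (e out))
b1 →R1  (0-jn J1 has e-setter on 3)
b5 →I1  (common-e at J1 fixed by 3)

2  (C1, I1 all integral)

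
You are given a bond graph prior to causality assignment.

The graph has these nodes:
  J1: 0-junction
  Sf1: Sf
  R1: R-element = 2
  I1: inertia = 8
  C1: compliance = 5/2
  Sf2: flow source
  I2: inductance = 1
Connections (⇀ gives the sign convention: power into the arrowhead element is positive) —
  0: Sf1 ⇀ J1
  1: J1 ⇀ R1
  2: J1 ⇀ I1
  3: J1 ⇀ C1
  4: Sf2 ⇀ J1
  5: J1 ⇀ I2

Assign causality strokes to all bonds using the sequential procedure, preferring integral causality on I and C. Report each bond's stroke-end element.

#0 →Sf1
#1 →R1
#2 →I1
#3 →J1
#4 →Sf2
#5 →I2

b0 stroke at Sf1  (Sf1: flow source, stroke at near end)
b4 stroke at Sf2  (Sf2 (Sf) sets flow on bond)
b2 stroke at I1  (prefer integral on I1)
b3 stroke at J1  (C1: C, integral causality)
b1 stroke at R1  (J1: bond 3 brought effort, rest push out)
b5 stroke at I2  (0-jn J1 has e-setter on 3)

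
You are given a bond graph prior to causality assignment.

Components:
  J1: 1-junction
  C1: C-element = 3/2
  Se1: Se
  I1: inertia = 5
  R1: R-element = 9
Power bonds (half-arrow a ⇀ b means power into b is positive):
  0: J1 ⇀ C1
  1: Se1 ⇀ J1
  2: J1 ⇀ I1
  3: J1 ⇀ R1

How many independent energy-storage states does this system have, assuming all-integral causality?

2  (C1, I1 all integral)

β1 |J1  (Se1 (Se) sets effort on bond)
β0 |J1  (C1 outputs effort q/C1)
β2 |I1  (I1: I, integral causality)
β3 |J1  (1-jn J1 has f-setter on 2)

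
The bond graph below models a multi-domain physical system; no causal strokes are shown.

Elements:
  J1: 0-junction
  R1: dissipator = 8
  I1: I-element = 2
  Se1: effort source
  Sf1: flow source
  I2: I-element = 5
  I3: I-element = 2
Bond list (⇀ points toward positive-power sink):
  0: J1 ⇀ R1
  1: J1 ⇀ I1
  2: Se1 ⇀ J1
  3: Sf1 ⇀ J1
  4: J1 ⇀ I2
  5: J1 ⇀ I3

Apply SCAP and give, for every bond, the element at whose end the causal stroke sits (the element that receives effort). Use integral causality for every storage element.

bond 0 stroke→R1
bond 1 stroke→I1
bond 2 stroke→J1
bond 3 stroke→Sf1
bond 4 stroke→I2
bond 5 stroke→I3

b2 stroke at J1  (Se1 (Se) sets effort on bond)
b3 stroke at Sf1  (source Sf1 imposes f)
b0 stroke at R1  (0-jn J1 has e-setter on 2)
b1 stroke at I1  (common-e at J1 fixed by 2)
b4 stroke at I2  (J1 effort already set via bond 2)
b5 stroke at I3  (common-e at J1 fixed by 2)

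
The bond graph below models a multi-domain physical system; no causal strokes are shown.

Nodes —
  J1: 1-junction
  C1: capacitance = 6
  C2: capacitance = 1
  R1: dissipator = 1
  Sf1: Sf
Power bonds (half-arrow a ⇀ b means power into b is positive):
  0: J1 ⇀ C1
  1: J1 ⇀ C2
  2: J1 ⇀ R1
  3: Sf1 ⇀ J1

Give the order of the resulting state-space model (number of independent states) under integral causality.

#3 stroke→Sf1  (Sf1: flow source, stroke at near end)
#0 stroke→J1  (J1: bond 3 brought flow, rest push out)
#1 stroke→J1  (J1 flow already set via bond 3)
#2 stroke→J1  (J1 flow already set via bond 3)

2  (C1, C2 all integral)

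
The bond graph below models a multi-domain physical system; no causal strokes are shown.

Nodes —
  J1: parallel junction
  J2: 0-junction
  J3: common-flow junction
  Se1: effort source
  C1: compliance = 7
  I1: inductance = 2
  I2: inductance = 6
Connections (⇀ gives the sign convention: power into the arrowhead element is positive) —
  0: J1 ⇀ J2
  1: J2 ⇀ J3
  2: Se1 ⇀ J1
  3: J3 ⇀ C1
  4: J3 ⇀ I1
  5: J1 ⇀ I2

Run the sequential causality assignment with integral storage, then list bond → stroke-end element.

β0 →J2
β1 →J3
β2 →J1
β3 →J3
β4 →I1
β5 →I2

b2 →J1  (Se1 (Se) sets effort on bond)
b0 →J2  (common-e at J1 fixed by 2)
b5 →I2  (J1: bond 2 brought effort, rest push out)
b1 →J3  (J2 effort already set via bond 0)
b3 →J3  (prefer integral on C1)
b4 →I1  (closing 1-jn rule on J3)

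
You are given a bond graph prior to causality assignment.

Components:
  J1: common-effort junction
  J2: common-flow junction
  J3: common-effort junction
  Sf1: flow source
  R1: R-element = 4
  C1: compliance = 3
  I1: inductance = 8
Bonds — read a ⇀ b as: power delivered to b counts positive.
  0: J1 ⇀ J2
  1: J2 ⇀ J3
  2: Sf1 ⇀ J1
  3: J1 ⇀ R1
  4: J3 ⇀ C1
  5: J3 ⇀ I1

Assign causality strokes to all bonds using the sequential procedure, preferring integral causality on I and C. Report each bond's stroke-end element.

b2 stroke at Sf1  (Sf1 fixes flow; stroke at Sf1)
b4 stroke at J3  (C1 integral (e out))
b1 stroke at J2  (J3 effort already set via bond 4)
b5 stroke at I1  (common-e at J3 fixed by 4)
b0 stroke at J1  (only one flow-in slot at J2)
b3 stroke at R1  (J1: bond 0 brought effort, rest push out)

β0 stroke→J1
β1 stroke→J2
β2 stroke→Sf1
β3 stroke→R1
β4 stroke→J3
β5 stroke→I1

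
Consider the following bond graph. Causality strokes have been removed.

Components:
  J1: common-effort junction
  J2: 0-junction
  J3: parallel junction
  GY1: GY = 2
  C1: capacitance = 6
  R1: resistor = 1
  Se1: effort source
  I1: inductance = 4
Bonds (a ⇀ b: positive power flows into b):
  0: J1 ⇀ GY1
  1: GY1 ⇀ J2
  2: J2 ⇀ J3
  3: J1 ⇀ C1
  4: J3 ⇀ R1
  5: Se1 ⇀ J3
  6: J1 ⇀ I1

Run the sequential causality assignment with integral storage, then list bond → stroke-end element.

β0 stroke at GY1
β1 stroke at GY1
β2 stroke at J2
β3 stroke at J1
β4 stroke at R1
β5 stroke at J3
β6 stroke at I1

bond 5 stroke at J3  (source Se1 imposes e)
bond 2 stroke at J2  (common-e at J3 fixed by 5)
bond 4 stroke at R1  (0-jn J3 has e-setter on 5)
bond 1 stroke at GY1  (common-e at J2 fixed by 2)
bond 0 stroke at GY1  (GY1: gyrator matches bond 1)
bond 3 stroke at J1  (C1 integral (e out))
bond 6 stroke at I1  (J1: bond 3 brought effort, rest push out)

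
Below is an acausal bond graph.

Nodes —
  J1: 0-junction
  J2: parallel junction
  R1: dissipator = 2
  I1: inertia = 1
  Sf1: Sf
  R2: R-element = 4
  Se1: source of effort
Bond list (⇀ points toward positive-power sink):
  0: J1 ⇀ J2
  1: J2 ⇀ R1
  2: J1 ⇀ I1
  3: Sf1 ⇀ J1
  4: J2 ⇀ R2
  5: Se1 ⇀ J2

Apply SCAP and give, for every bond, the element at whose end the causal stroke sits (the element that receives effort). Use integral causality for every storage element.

β0 stroke at J1
β1 stroke at R1
β2 stroke at I1
β3 stroke at Sf1
β4 stroke at R2
β5 stroke at J2

b3 stroke at Sf1  (Sf1 (Sf) sets flow on bond)
b5 stroke at J2  (Se1 fixes effort; stroke away)
b0 stroke at J1  (common-e at J2 fixed by 5)
b1 stroke at R1  (0-jn J2 has e-setter on 5)
b4 stroke at R2  (0-jn J2 has e-setter on 5)
b2 stroke at I1  (J1: bond 0 brought effort, rest push out)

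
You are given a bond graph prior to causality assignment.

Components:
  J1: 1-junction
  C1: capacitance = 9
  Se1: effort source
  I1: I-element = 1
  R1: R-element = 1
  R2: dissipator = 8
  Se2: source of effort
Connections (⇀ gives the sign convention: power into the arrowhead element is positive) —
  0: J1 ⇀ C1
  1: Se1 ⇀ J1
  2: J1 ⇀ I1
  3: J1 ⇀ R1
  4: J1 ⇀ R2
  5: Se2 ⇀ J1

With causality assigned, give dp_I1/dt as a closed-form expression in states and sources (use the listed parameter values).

β1 stroke→J1  (source Se1 imposes e)
β5 stroke→J1  (source Se2 imposes e)
β0 stroke→J1  (C1: C, integral causality)
β2 stroke→I1  (I1: I, integral causality)
β3 stroke→J1  (1-jn J1 has f-setter on 2)
β4 stroke→J1  (J1 flow already set via bond 2)

dp_I1/dt = E_Se1 + E_Se2 - 9*p_I1 - q_C1/9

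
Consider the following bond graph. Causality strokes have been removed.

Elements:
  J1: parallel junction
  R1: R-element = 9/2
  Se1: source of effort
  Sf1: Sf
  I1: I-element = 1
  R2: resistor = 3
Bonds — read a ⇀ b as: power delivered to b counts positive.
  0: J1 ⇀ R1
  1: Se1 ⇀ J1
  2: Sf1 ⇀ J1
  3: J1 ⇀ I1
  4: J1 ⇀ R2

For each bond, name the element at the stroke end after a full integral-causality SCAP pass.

#1 →J1  (Se1 (Se) sets effort on bond)
#2 →Sf1  (source Sf1 imposes f)
#0 →R1  (0-jn J1 has e-setter on 1)
#3 →I1  (common-e at J1 fixed by 1)
#4 →R2  (common-e at J1 fixed by 1)

bond 0 stroke→R1
bond 1 stroke→J1
bond 2 stroke→Sf1
bond 3 stroke→I1
bond 4 stroke→R2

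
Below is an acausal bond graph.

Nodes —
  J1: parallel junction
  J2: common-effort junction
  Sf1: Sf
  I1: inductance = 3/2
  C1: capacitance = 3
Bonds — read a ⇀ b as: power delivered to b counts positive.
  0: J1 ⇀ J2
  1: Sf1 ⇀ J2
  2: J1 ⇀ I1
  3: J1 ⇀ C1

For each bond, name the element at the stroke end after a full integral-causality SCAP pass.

#1 stroke at Sf1  (Sf1 fixes flow; stroke at Sf1)
#0 stroke at J2  (only one effort-in slot at J2)
#2 stroke at I1  (prefer integral on I1)
#3 stroke at J1  (only one effort-in slot at J1)

β0 stroke→J2
β1 stroke→Sf1
β2 stroke→I1
β3 stroke→J1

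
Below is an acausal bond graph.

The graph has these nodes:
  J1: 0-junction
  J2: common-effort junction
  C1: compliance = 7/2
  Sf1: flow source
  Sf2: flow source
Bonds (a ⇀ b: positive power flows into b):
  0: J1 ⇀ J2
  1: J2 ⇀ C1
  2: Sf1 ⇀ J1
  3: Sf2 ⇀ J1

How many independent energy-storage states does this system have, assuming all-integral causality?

#2 →Sf1  (Sf1: flow source, stroke at near end)
#3 →Sf2  (Sf2: flow source, stroke at near end)
#0 →J1  (closing 0-jn rule on J1)
#1 →J2  (J2 needs exactly one e-in)

1  (C1 all integral)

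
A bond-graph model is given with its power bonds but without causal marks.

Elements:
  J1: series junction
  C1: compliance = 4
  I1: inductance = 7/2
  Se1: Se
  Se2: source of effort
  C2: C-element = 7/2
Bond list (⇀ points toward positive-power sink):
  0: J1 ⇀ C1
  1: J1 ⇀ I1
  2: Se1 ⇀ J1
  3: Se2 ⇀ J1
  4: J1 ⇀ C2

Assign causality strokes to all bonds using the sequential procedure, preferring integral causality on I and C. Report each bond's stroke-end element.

bond 0 →J1
bond 1 →I1
bond 2 →J1
bond 3 →J1
bond 4 →J1

bond 2 stroke→J1  (Se1: effort source, stroke at far end)
bond 3 stroke→J1  (Se2 (Se) sets effort on bond)
bond 0 stroke→J1  (C1 integral (e out))
bond 1 stroke→I1  (I1 integral (f out))
bond 4 stroke→J1  (common-f at J1 fixed by 1)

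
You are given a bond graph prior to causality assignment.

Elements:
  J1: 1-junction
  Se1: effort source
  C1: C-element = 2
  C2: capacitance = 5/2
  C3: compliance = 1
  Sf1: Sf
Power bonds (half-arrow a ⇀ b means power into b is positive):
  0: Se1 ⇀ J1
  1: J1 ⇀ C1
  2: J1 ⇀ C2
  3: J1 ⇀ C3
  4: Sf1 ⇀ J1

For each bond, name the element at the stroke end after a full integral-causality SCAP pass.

b0 →J1
b1 →J1
b2 →J1
b3 →J1
b4 →Sf1

bond 0 →J1  (Se1 fixes effort; stroke away)
bond 4 →Sf1  (Sf1 (Sf) sets flow on bond)
bond 1 →J1  (J1 flow already set via bond 4)
bond 2 →J1  (common-f at J1 fixed by 4)
bond 3 →J1  (J1: bond 4 brought flow, rest push out)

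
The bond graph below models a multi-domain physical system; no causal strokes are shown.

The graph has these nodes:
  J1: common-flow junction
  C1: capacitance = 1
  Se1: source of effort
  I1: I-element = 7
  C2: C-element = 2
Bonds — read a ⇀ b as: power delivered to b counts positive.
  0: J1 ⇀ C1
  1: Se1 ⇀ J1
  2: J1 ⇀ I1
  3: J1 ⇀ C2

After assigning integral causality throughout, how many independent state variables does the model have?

#1 stroke→J1  (Se1 (Se) sets effort on bond)
#0 stroke→J1  (C1: C, integral causality)
#2 stroke→I1  (I1: I, integral causality)
#3 stroke→J1  (J1 flow already set via bond 2)

3  (C1, C2, I1 all integral)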